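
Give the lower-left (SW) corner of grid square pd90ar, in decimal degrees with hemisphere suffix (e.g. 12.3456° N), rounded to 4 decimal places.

59.2917° S, 138.0000° E

Field P=15, D=3: +15·20° lon, +3·10° lat → SW at lon 120°, lat -60°.
Square 9, 0: +9·2° lon, +0·1° lat → SW at lon 138°, lat -60°.
Subsquare a=0, r=17: +0·0.0833333° lon, +17·0.0416667° lat → SW at lon 138°, lat -59.2917°.
latitude 59.2917° S, longitude 138.0000° E.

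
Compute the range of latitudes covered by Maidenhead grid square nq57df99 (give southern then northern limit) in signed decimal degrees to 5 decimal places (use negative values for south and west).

Field N=13, Q=16: +13·20° lon, +16·10° lat → SW at lon 80°, lat 70°.
Square 5, 7: +5·2° lon, +7·1° lat → SW at lon 90°, lat 77°.
Subsquare d=3, f=5: +3·0.0833333° lon, +5·0.0416667° lat → SW at lon 90.25°, lat 77.2083°.
Extended square 9, 9: +9·0.00833333° lon, +9·0.00416667° lat → SW at lon 90.325°, lat 77.2458°.
Cell spans 0.00833333° lon × 0.00416667° lat.
south 77.24583, north 77.25000.

77.24583, 77.25000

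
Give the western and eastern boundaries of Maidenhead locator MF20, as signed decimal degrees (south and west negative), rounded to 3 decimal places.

Field M=12, F=5: +12·20° lon, +5·10° lat → SW at lon 60°, lat -40°.
Square 2, 0: +2·2° lon, +0·1° lat → SW at lon 64°, lat -40°.
Cell spans 2° lon × 1° lat.
west 64.000, east 66.000.

64.000, 66.000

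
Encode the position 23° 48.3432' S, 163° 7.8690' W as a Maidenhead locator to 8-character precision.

AG86ke46

Shift to the Maidenhead origin (180°W, 90°S): lon 16.86885, lat 66.19428.
Field: 16.86885/20 → 0 → A, 66.19428/10 → 6 → G; chars AG.
Square: 16.86885/2 → 8, 6.19428/1 → 6; chars 86.
Subsquare: 0.86885/0.0833333 → 10 → k, 0.19428/0.0416667 → 4 → e; chars ke.
Extended square: 0.03552/0.00833333 → 4, 0.02761/0.00416667 → 6; chars 46.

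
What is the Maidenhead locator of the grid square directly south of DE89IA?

Latitude subsquare a = 0; −1 → -1, wraps to 23 = x, carry into square.
Latitude square 9; −1 → 8.
The longitude characters are unchanged.

DE88ix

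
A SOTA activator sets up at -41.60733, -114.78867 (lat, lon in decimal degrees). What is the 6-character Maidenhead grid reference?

DE28oj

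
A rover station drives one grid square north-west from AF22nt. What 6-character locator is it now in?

AF22mu

Longitude subsquare n = 13; −1 → 12 = m.
Latitude subsquare t = 19; +1 → 20 = u.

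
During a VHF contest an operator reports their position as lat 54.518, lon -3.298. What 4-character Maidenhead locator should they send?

IO84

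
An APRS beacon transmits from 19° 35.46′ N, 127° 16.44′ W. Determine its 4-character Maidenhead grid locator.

CK69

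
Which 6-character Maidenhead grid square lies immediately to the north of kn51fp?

KN51fq

Latitude subsquare p = 15; +1 → 16 = q.
The longitude characters are unchanged.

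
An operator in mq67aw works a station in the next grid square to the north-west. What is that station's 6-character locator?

Longitude subsquare a = 0; −1 → -1, wraps to 23 = x, carry into square.
Longitude square 6; −1 → 5.
Latitude subsquare w = 22; +1 → 23 = x.

MQ57xx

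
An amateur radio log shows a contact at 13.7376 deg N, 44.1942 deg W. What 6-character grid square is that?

Offset from 180°W / 90°S: lon 135.8058°, lat 103.7376°.
Field: 135.8058/20 → 6 → G, 103.7376/10 → 10 → K; chars GK.
Square: 15.8058/2 → 7, 3.7376/1 → 3; chars 73.
Subsquare: 1.8058/0.0833333 → 21 → v, 0.7376/0.0416667 → 17 → r; chars vr.

GK73vr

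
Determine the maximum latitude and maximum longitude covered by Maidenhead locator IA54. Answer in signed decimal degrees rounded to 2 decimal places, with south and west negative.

Field I=8, A=0: +8·20° lon, +0·10° lat → SW at lon -20°, lat -90°.
Square 5, 4: +5·2° lon, +4·1° lat → SW at lon -10°, lat -86°.
Cell spans 2° lon × 1° lat. NE corner is SW corner plus one full cell.
latitude -85.00, longitude -8.00.

-85.00, -8.00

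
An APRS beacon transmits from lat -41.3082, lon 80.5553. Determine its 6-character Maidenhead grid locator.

NE08gq

Shift to the Maidenhead origin (180°W, 90°S): lon 260.5553, lat 48.6918.
Field: lon ⌊260.5553/20⌋ = 13 → N; lat ⌊48.6918/10⌋ = 4 → E.
Square: lon ⌊0.5553/2⌋ = 0; lat ⌊8.6918/1⌋ = 8.
Subsquare: lon ⌊0.5553/0.0833333⌋ = 6 → g; lat ⌊0.6918/0.0416667⌋ = 16 → q.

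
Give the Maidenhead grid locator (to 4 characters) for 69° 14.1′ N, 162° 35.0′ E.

RP19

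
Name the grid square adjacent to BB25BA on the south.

BB24bx

Latitude subsquare a = 0; −1 → -1, wraps to 23 = x, carry into square.
Latitude square 5; −1 → 4.
The longitude characters are unchanged.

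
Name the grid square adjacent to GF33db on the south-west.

Longitude subsquare d = 3; −1 → 2 = c.
Latitude subsquare b = 1; −1 → 0 = a.

GF33ca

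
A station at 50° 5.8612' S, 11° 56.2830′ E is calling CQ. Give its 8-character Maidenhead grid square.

JD59xv26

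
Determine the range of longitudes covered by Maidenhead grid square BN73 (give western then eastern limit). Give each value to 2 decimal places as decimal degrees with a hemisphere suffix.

146.00° W, 144.00° W

Field B=1, N=13: +1·20° lon, +13·10° lat → SW at lon -160°, lat 40°.
Square 7, 3: +7·2° lon, +3·1° lat → SW at lon -146°, lat 43°.
Cell spans 2° lon × 1° lat.
west 146.00° W, east 144.00° W.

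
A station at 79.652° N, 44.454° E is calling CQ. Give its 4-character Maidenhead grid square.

LQ29

Add 180° to longitude and 90° to latitude: 224.45, 169.65.
Field: lon ⌊224.45/20⌋ = 11 → L; lat ⌊169.65/10⌋ = 16 → Q.
Square: lon ⌊4.45/2⌋ = 2; lat ⌊9.65/1⌋ = 9.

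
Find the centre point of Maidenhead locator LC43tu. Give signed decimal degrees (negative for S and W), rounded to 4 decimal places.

-66.1458, 49.6250

Field L=11, C=2: +11·20° lon, +2·10° lat → SW at lon 40°, lat -70°.
Square 4, 3: +4·2° lon, +3·1° lat → SW at lon 48°, lat -67°.
Subsquare t=19, u=20: +19·0.0833333° lon, +20·0.0416667° lat → SW at lon 49.5833°, lat -66.1667°.
Cell spans 0.0833333° lon × 0.0416667° lat. Centre is SW corner plus half of each.
latitude -66.1458, longitude 49.6250.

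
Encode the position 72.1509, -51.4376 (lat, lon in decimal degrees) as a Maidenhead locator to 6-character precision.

GQ42gd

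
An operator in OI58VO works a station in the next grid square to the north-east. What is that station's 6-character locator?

Longitude subsquare v = 21; +1 → 22 = w.
Latitude subsquare o = 14; +1 → 15 = p.

OI58wp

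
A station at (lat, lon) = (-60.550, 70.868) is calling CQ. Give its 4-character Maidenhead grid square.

MC59

Shift to the Maidenhead origin (180°W, 90°S): lon 250.87, lat 29.45.
Field: lon ⌊250.87/20⌋ = 12 → M; lat ⌊29.45/10⌋ = 2 → C.
Square: lon ⌊10.87/2⌋ = 5; lat ⌊9.45/1⌋ = 9.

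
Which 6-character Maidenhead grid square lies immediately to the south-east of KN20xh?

KN30ag

Longitude subsquare x = 23; +1 → 24, wraps to 0 = a, carry into square.
Longitude square 2; +1 → 3.
Latitude subsquare h = 7; −1 → 6 = g.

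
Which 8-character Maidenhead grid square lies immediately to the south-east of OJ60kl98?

OJ60ll07

Longitude extended square 9; +1 → 10, wraps to 0, carry into subsquare.
Longitude subsquare k = 10; +1 → 11 = l.
Latitude extended square 8; −1 → 7.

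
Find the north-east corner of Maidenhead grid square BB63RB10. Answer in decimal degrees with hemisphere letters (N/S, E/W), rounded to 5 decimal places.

Field B=1, B=1: +1·20° lon, +1·10° lat → SW at lon -160°, lat -80°.
Square 6, 3: +6·2° lon, +3·1° lat → SW at lon -148°, lat -77°.
Subsquare r=17, b=1: +17·0.0833333° lon, +1·0.0416667° lat → SW at lon -146.583°, lat -76.9583°.
Extended square 1, 0: +1·0.00833333° lon, +0·0.00416667° lat → SW at lon -146.575°, lat -76.9583°.
Cell spans 0.00833333° lon × 0.00416667° lat. NE corner is SW corner plus one full cell.
latitude 76.95417° S, longitude 146.56667° W.

76.95417° S, 146.56667° W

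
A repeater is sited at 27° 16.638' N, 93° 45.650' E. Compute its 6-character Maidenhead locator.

Offset from 180°W / 90°S: lon 273.7608°, lat 117.2773°.
Field: lon ⌊273.7608/20⌋ = 13 → N; lat ⌊117.2773/10⌋ = 11 → L.
Square: lon ⌊13.7608/2⌋ = 6; lat ⌊7.2773/1⌋ = 7.
Subsquare: lon ⌊1.7608/0.0833333⌋ = 21 → v; lat ⌊0.2773/0.0416667⌋ = 6 → g.

NL67vg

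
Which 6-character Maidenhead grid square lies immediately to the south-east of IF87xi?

IF97ah

Longitude subsquare x = 23; +1 → 24, wraps to 0 = a, carry into square.
Longitude square 8; +1 → 9.
Latitude subsquare i = 8; −1 → 7 = h.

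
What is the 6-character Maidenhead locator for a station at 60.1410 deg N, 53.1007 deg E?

LP60nd

Add 180° to longitude and 90° to latitude: 233.1007, 150.1410.
Field: 233.1007/20 → 11 → L, 150.1410/10 → 15 → P; chars LP.
Square: 13.1007/2 → 6, 0.1410/1 → 0; chars 60.
Subsquare: 1.1007/0.0833333 → 13 → n, 0.1410/0.0416667 → 3 → d; chars nd.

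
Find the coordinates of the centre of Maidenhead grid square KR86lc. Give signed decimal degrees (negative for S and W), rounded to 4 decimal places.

86.1042, 36.9583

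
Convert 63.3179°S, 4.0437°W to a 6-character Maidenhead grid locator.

IC76xq

Shift to the Maidenhead origin (180°W, 90°S): lon 175.9563, lat 26.6821.
Field: 175.9563/20 → 8 → I, 26.6821/10 → 2 → C; chars IC.
Square: 15.9563/2 → 7, 6.6821/1 → 6; chars 76.
Subsquare: 1.9563/0.0833333 → 23 → x, 0.6821/0.0416667 → 16 → q; chars xq.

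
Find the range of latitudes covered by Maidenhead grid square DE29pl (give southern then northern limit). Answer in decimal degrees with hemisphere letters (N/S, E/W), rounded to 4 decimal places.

Field D=3, E=4: +3·20° lon, +4·10° lat → SW at lon -120°, lat -50°.
Square 2, 9: +2·2° lon, +9·1° lat → SW at lon -116°, lat -41°.
Subsquare p=15, l=11: +15·0.0833333° lon, +11·0.0416667° lat → SW at lon -114.75°, lat -40.5417°.
Cell spans 0.0833333° lon × 0.0416667° lat.
south 40.5417° S, north 40.5000° S.

40.5417° S, 40.5000° S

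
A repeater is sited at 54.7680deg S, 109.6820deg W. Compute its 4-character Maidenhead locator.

DD55

Add 180° to longitude and 90° to latitude: 70.32, 35.23.
Field: lon ⌊70.32/20⌋ = 3 → D; lat ⌊35.23/10⌋ = 3 → D.
Square: lon ⌊10.32/2⌋ = 5; lat ⌊5.23/1⌋ = 5.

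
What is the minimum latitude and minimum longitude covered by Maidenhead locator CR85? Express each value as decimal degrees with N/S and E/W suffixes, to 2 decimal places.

85.00° N, 124.00° W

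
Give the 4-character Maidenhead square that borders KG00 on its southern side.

Latitude square 0; −1 → -1, wraps to 9, carry into field.
Latitude field G = 6; −1 → 5 = F.
The longitude characters are unchanged.

KF09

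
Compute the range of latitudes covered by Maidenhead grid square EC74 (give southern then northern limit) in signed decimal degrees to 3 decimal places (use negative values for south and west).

Field E=4, C=2: +4·20° lon, +2·10° lat → SW at lon -100°, lat -70°.
Square 7, 4: +7·2° lon, +4·1° lat → SW at lon -86°, lat -66°.
Cell spans 2° lon × 1° lat.
south -66.000, north -65.000.

-66.000, -65.000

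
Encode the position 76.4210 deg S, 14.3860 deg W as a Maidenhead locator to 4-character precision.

IB23

Add 180° to longitude and 90° to latitude: 165.61, 13.58.
Field (20°×10°, letters A–R): lon ⌊165.61/20⌋ = 8 → I; lat ⌊13.58/10⌋ = 1 → B.
Square (2°×1°, digits 0–9): lon ⌊5.61/2⌋ = 2; lat ⌊3.58/1⌋ = 3.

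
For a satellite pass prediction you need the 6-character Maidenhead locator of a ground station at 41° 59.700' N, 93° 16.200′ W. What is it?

EN31ix

Offset from 180°W / 90°S: lon 86.7300°, lat 131.9950°.
Field (20°×10°, letters A–R): 86.7300/20 → 4 → E, 131.9950/10 → 13 → N; chars EN.
Square (2°×1°, digits 0–9): 6.7300/2 → 3, 1.9950/1 → 1; chars 31.
Subsquare (5′×2.5′, letters a–x): 0.7300/0.0833333 → 8 → i, 0.9950/0.0416667 → 23 → x; chars ix.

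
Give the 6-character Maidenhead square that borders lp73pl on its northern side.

LP73pm

Latitude subsquare l = 11; +1 → 12 = m.
The longitude characters are unchanged.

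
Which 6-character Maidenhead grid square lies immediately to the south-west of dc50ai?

DC40xh

Longitude subsquare a = 0; −1 → -1, wraps to 23 = x, carry into square.
Longitude square 5; −1 → 4.
Latitude subsquare i = 8; −1 → 7 = h.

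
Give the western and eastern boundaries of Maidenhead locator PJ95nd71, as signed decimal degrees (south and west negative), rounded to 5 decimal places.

Field P=15, J=9: +15·20° lon, +9·10° lat → SW at lon 120°, lat 0°.
Square 9, 5: +9·2° lon, +5·1° lat → SW at lon 138°, lat 5°.
Subsquare n=13, d=3: +13·0.0833333° lon, +3·0.0416667° lat → SW at lon 139.083°, lat 5.125°.
Extended square 7, 1: +7·0.00833333° lon, +1·0.00416667° lat → SW at lon 139.142°, lat 5.12917°.
Cell spans 0.00833333° lon × 0.00416667° lat.
west 139.14167, east 139.15000.

139.14167, 139.15000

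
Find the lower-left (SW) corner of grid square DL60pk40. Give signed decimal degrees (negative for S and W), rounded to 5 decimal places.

20.41667, -106.71667

Field D=3, L=11: +3·20° lon, +11·10° lat → SW at lon -120°, lat 20°.
Square 6, 0: +6·2° lon, +0·1° lat → SW at lon -108°, lat 20°.
Subsquare p=15, k=10: +15·0.0833333° lon, +10·0.0416667° lat → SW at lon -106.75°, lat 20.4167°.
Extended square 4, 0: +4·0.00833333° lon, +0·0.00416667° lat → SW at lon -106.717°, lat 20.4167°.
latitude 20.41667, longitude -106.71667.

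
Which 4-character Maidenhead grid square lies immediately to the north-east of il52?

Longitude square 5; +1 → 6.
Latitude square 2; +1 → 3.

IL63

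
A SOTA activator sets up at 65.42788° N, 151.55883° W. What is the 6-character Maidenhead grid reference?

BP45fk

Offset from 180°W / 90°S: lon 28.4412°, lat 155.4279°.
Field: 28.4412/20 → 1 → B, 155.4279/10 → 15 → P; chars BP.
Square: 8.4412/2 → 4, 5.4279/1 → 5; chars 45.
Subsquare: 0.4412/0.0833333 → 5 → f, 0.4279/0.0416667 → 10 → k; chars fk.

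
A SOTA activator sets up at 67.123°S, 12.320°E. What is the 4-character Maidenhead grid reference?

JC62

Add 180° to longitude and 90° to latitude: 192.32, 22.88.
Field: 192.32/20 → 9 → J, 22.88/10 → 2 → C; chars JC.
Square: 12.32/2 → 6, 2.88/1 → 2; chars 62.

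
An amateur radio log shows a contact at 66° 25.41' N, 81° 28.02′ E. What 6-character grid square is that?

NP06rk

Offset from 180°W / 90°S: lon 261.4670°, lat 156.4235°.
Field (20°×10°, letters A–R): 261.4670/20 → 13 → N, 156.4235/10 → 15 → P; chars NP.
Square (2°×1°, digits 0–9): 1.4670/2 → 0, 6.4235/1 → 6; chars 06.
Subsquare (5′×2.5′, letters a–x): 1.4670/0.0833333 → 17 → r, 0.4235/0.0416667 → 10 → k; chars rk.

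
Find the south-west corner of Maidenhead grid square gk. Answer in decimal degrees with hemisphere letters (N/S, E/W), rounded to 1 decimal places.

10.0° N, 60.0° W

Field G=6, K=10: +6·20° lon, +10·10° lat → SW at lon -60°, lat 10°.
latitude 10.0° N, longitude 60.0° W.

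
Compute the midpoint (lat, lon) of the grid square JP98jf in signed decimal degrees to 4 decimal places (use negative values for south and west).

68.2292, 18.7917

Field J=9, P=15: +9·20° lon, +15·10° lat → SW at lon 0°, lat 60°.
Square 9, 8: +9·2° lon, +8·1° lat → SW at lon 18°, lat 68°.
Subsquare j=9, f=5: +9·0.0833333° lon, +5·0.0416667° lat → SW at lon 18.75°, lat 68.2083°.
Cell spans 0.0833333° lon × 0.0416667° lat. Centre is SW corner plus half of each.
latitude 68.2292, longitude 18.7917.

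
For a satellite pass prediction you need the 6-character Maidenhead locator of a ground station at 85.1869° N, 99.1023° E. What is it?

Offset from 180°W / 90°S: lon 279.1023°, lat 175.1869°.
Field (20°×10°, letters A–R): 279.1023/20 → 13 → N, 175.1869/10 → 17 → R; chars NR.
Square (2°×1°, digits 0–9): 19.1023/2 → 9, 5.1869/1 → 5; chars 95.
Subsquare (5′×2.5′, letters a–x): 1.1023/0.0833333 → 13 → n, 0.1869/0.0416667 → 4 → e; chars ne.

NR95ne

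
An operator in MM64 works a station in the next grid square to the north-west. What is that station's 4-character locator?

MM55

Longitude square 6; −1 → 5.
Latitude square 4; +1 → 5.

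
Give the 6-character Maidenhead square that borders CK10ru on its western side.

Longitude subsquare r = 17; −1 → 16 = q.
The latitude characters are unchanged.

CK10qu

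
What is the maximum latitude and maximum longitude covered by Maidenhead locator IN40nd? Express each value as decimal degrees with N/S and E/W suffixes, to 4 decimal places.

40.1667° N, 10.8333° W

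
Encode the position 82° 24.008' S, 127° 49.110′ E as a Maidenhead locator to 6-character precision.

PA37vo

Offset from 180°W / 90°S: lon 307.8185°, lat 7.5999°.
Field (20°×10°, letters A–R): 307.8185/20 → 15 → P, 7.5999/10 → 0 → A; chars PA.
Square (2°×1°, digits 0–9): 7.8185/2 → 3, 7.5999/1 → 7; chars 37.
Subsquare (5′×2.5′, letters a–x): 1.8185/0.0833333 → 21 → v, 0.5999/0.0416667 → 14 → o; chars vo.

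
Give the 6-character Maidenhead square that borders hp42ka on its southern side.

Latitude subsquare a = 0; −1 → -1, wraps to 23 = x, carry into square.
Latitude square 2; −1 → 1.
The longitude characters are unchanged.

HP41kx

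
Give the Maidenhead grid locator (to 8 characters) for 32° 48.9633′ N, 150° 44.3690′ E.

QM52it85

Offset from 180°W / 90°S: lon 330.73948°, lat 122.81606°.
Field (20°×10°, letters A–R): 330.73948/20 → 16 → Q, 122.81606/10 → 12 → M; chars QM.
Square (2°×1°, digits 0–9): 10.73948/2 → 5, 2.81606/1 → 2; chars 52.
Subsquare (5′×2.5′, letters a–x): 0.73948/0.0833333 → 8 → i, 0.81606/0.0416667 → 19 → t; chars it.
Extended square (30″×15″, digits 0–9): 0.07282/0.00833333 → 8, 0.02439/0.00416667 → 5; chars 85.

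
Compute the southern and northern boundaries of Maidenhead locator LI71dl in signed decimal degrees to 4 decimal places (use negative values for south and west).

-8.5417, -8.5000

Field L=11, I=8: +11·20° lon, +8·10° lat → SW at lon 40°, lat -10°.
Square 7, 1: +7·2° lon, +1·1° lat → SW at lon 54°, lat -9°.
Subsquare d=3, l=11: +3·0.0833333° lon, +11·0.0416667° lat → SW at lon 54.25°, lat -8.54167°.
Cell spans 0.0833333° lon × 0.0416667° lat.
south -8.5417, north -8.5000.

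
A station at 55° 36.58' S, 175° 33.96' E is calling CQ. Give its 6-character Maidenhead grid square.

Shift to the Maidenhead origin (180°W, 90°S): lon 355.5660, lat 34.3903.
Field: 355.5660/20 → 17 → R, 34.3903/10 → 3 → D; chars RD.
Square: 15.5660/2 → 7, 4.3903/1 → 4; chars 74.
Subsquare: 1.5660/0.0833333 → 18 → s, 0.3903/0.0416667 → 9 → j; chars sj.

RD74sj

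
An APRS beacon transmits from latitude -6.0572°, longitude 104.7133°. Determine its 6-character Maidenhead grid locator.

OI23iw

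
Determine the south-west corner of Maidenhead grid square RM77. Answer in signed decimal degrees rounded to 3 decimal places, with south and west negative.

Field R=17, M=12: +17·20° lon, +12·10° lat → SW at lon 160°, lat 30°.
Square 7, 7: +7·2° lon, +7·1° lat → SW at lon 174°, lat 37°.
latitude 37.000, longitude 174.000.

37.000, 174.000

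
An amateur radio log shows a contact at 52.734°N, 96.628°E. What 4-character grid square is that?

NO82

Add 180° to longitude and 90° to latitude: 276.63, 142.73.
Field (20°×10°, letters A–R): lon ⌊276.63/20⌋ = 13 → N; lat ⌊142.73/10⌋ = 14 → O.
Square (2°×1°, digits 0–9): lon ⌊16.63/2⌋ = 8; lat ⌊2.73/1⌋ = 2.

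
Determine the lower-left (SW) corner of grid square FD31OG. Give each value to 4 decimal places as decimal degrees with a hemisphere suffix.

58.7500° S, 72.8333° W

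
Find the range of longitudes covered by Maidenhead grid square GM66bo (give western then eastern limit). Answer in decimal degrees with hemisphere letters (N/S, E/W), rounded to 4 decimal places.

47.9167° W, 47.8333° W

Field G=6, M=12: +6·20° lon, +12·10° lat → SW at lon -60°, lat 30°.
Square 6, 6: +6·2° lon, +6·1° lat → SW at lon -48°, lat 36°.
Subsquare b=1, o=14: +1·0.0833333° lon, +14·0.0416667° lat → SW at lon -47.9167°, lat 36.5833°.
Cell spans 0.0833333° lon × 0.0416667° lat.
west 47.9167° W, east 47.8333° W.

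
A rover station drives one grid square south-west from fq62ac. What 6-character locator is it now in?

FQ52xb

Longitude subsquare a = 0; −1 → -1, wraps to 23 = x, carry into square.
Longitude square 6; −1 → 5.
Latitude subsquare c = 2; −1 → 1 = b.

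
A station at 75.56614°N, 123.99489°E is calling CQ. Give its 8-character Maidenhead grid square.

PQ15xn95

Offset from 180°W / 90°S: lon 303.99489°, lat 165.56614°.
Field: 303.99489/20 → 15 → P, 165.56614/10 → 16 → Q; chars PQ.
Square: 3.99489/2 → 1, 5.56614/1 → 5; chars 15.
Subsquare: 1.99489/0.0833333 → 23 → x, 0.56614/0.0416667 → 13 → n; chars xn.
Extended square: 0.07822/0.00833333 → 9, 0.02447/0.00416667 → 5; chars 95.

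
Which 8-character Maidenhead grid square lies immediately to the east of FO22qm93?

FO22rm03

Longitude extended square 9; +1 → 10, wraps to 0, carry into subsquare.
Longitude subsquare q = 16; +1 → 17 = r.
The latitude characters are unchanged.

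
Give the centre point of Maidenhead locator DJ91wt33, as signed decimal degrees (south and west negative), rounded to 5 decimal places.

1.80625, -100.13750

Field D=3, J=9: +3·20° lon, +9·10° lat → SW at lon -120°, lat 0°.
Square 9, 1: +9·2° lon, +1·1° lat → SW at lon -102°, lat 1°.
Subsquare w=22, t=19: +22·0.0833333° lon, +19·0.0416667° lat → SW at lon -100.167°, lat 1.79167°.
Extended square 3, 3: +3·0.00833333° lon, +3·0.00416667° lat → SW at lon -100.142°, lat 1.80417°.
Cell spans 0.00833333° lon × 0.00416667° lat. Centre is SW corner plus half of each.
latitude 1.80625, longitude -100.13750.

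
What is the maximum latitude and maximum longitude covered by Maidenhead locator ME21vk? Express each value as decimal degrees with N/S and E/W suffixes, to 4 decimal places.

Field M=12, E=4: +12·20° lon, +4·10° lat → SW at lon 60°, lat -50°.
Square 2, 1: +2·2° lon, +1·1° lat → SW at lon 64°, lat -49°.
Subsquare v=21, k=10: +21·0.0833333° lon, +10·0.0416667° lat → SW at lon 65.75°, lat -48.5833°.
Cell spans 0.0833333° lon × 0.0416667° lat. NE corner is SW corner plus one full cell.
latitude 48.5417° S, longitude 65.8333° E.

48.5417° S, 65.8333° E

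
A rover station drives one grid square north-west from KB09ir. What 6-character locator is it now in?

KB09hs

Longitude subsquare i = 8; −1 → 7 = h.
Latitude subsquare r = 17; +1 → 18 = s.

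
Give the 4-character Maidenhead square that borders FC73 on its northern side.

Latitude square 3; +1 → 4.
The longitude characters are unchanged.

FC74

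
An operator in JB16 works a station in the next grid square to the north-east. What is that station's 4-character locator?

JB27

Longitude square 1; +1 → 2.
Latitude square 6; +1 → 7.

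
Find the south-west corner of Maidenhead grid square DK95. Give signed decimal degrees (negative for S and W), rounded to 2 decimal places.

Field D=3, K=10: +3·20° lon, +10·10° lat → SW at lon -120°, lat 10°.
Square 9, 5: +9·2° lon, +5·1° lat → SW at lon -102°, lat 15°.
latitude 15.00, longitude -102.00.

15.00, -102.00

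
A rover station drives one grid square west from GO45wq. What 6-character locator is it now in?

Longitude subsquare w = 22; −1 → 21 = v.
The latitude characters are unchanged.

GO45vq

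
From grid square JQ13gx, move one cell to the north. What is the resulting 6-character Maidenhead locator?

Latitude subsquare x = 23; +1 → 24, wraps to 0 = a, carry into square.
Latitude square 3; +1 → 4.
The longitude characters are unchanged.

JQ14ga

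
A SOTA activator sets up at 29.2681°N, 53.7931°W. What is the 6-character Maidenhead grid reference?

GL39cg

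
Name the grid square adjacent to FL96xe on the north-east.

GL06af

Longitude subsquare x = 23; +1 → 24, wraps to 0 = a, carry into square.
Longitude square 9; +1 → 10, wraps to 0, carry into field.
Longitude field F = 5; +1 → 6 = G.
Latitude subsquare e = 4; +1 → 5 = f.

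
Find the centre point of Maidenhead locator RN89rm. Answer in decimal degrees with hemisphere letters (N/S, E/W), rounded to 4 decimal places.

49.5208° N, 177.4583° E

Field R=17, N=13: +17·20° lon, +13·10° lat → SW at lon 160°, lat 40°.
Square 8, 9: +8·2° lon, +9·1° lat → SW at lon 176°, lat 49°.
Subsquare r=17, m=12: +17·0.0833333° lon, +12·0.0416667° lat → SW at lon 177.417°, lat 49.5°.
Cell spans 0.0833333° lon × 0.0416667° lat. Centre is SW corner plus half of each.
latitude 49.5208° N, longitude 177.4583° E.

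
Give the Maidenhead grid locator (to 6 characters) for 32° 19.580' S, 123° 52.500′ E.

PF17wq

Add 180° to longitude and 90° to latitude: 303.8750, 57.6737.
Field: 303.8750/20 → 15 → P, 57.6737/10 → 5 → F; chars PF.
Square: 3.8750/2 → 1, 7.6737/1 → 7; chars 17.
Subsquare: 1.8750/0.0833333 → 22 → w, 0.6737/0.0416667 → 16 → q; chars wq.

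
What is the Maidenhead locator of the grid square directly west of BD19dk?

BD19ck

Longitude subsquare d = 3; −1 → 2 = c.
The latitude characters are unchanged.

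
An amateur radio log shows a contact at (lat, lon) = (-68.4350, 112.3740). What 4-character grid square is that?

OC61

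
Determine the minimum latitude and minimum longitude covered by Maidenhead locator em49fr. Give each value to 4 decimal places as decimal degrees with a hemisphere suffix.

Field E=4, M=12: +4·20° lon, +12·10° lat → SW at lon -100°, lat 30°.
Square 4, 9: +4·2° lon, +9·1° lat → SW at lon -92°, lat 39°.
Subsquare f=5, r=17: +5·0.0833333° lon, +17·0.0416667° lat → SW at lon -91.5833°, lat 39.7083°.
latitude 39.7083° N, longitude 91.5833° W.

39.7083° N, 91.5833° W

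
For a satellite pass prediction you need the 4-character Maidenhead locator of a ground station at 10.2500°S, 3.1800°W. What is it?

IH89

Shift to the Maidenhead origin (180°W, 90°S): lon 176.82, lat 79.75.
Field: lon ⌊176.82/20⌋ = 8 → I; lat ⌊79.75/10⌋ = 7 → H.
Square: lon ⌊16.82/2⌋ = 8; lat ⌊9.75/1⌋ = 9.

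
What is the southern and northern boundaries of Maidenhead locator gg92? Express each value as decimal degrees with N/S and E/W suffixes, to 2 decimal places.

28.00° S, 27.00° S

Field G=6, G=6: +6·20° lon, +6·10° lat → SW at lon -60°, lat -30°.
Square 9, 2: +9·2° lon, +2·1° lat → SW at lon -42°, lat -28°.
Cell spans 2° lon × 1° lat.
south 28.00° S, north 27.00° S.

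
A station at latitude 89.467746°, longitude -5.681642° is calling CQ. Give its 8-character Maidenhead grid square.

IR79dl82

Add 180° to longitude and 90° to latitude: 174.31836, 179.46775.
Field: 174.31836/20 → 8 → I, 179.46775/10 → 17 → R; chars IR.
Square: 14.31836/2 → 7, 9.46775/1 → 9; chars 79.
Subsquare: 0.31836/0.0833333 → 3 → d, 0.46775/0.0416667 → 11 → l; chars dl.
Extended square: 0.06836/0.00833333 → 8, 0.00941/0.00416667 → 2; chars 82.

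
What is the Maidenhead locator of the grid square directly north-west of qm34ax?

Longitude subsquare a = 0; −1 → -1, wraps to 23 = x, carry into square.
Longitude square 3; −1 → 2.
Latitude subsquare x = 23; +1 → 24, wraps to 0 = a, carry into square.
Latitude square 4; +1 → 5.

QM25xa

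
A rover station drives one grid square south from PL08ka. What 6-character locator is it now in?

Latitude subsquare a = 0; −1 → -1, wraps to 23 = x, carry into square.
Latitude square 8; −1 → 7.
The longitude characters are unchanged.

PL07kx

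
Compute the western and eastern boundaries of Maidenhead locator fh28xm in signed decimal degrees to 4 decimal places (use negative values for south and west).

Field F=5, H=7: +5·20° lon, +7·10° lat → SW at lon -80°, lat -20°.
Square 2, 8: +2·2° lon, +8·1° lat → SW at lon -76°, lat -12°.
Subsquare x=23, m=12: +23·0.0833333° lon, +12·0.0416667° lat → SW at lon -74.0833°, lat -11.5°.
Cell spans 0.0833333° lon × 0.0416667° lat.
west -74.0833, east -74.0000.

-74.0833, -74.0000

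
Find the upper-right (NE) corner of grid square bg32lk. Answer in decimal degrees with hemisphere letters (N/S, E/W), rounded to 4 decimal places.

Field B=1, G=6: +1·20° lon, +6·10° lat → SW at lon -160°, lat -30°.
Square 3, 2: +3·2° lon, +2·1° lat → SW at lon -154°, lat -28°.
Subsquare l=11, k=10: +11·0.0833333° lon, +10·0.0416667° lat → SW at lon -153.083°, lat -27.5833°.
Cell spans 0.0833333° lon × 0.0416667° lat. NE corner is SW corner plus one full cell.
latitude 27.5417° S, longitude 153.0000° W.

27.5417° S, 153.0000° W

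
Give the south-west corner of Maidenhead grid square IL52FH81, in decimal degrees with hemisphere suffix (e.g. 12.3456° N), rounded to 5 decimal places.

Field I=8, L=11: +8·20° lon, +11·10° lat → SW at lon -20°, lat 20°.
Square 5, 2: +5·2° lon, +2·1° lat → SW at lon -10°, lat 22°.
Subsquare f=5, h=7: +5·0.0833333° lon, +7·0.0416667° lat → SW at lon -9.58333°, lat 22.2917°.
Extended square 8, 1: +8·0.00833333° lon, +1·0.00416667° lat → SW at lon -9.51667°, lat 22.2958°.
latitude 22.29583° N, longitude 9.51667° W.

22.29583° N, 9.51667° W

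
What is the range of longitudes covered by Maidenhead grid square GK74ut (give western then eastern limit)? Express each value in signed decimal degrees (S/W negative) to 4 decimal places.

-44.3333, -44.2500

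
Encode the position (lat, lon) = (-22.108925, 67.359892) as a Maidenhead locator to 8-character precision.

Add 180° to longitude and 90° to latitude: 247.35989, 67.89108.
Field: lon ⌊247.35989/20⌋ = 12 → M; lat ⌊67.89108/10⌋ = 6 → G.
Square: lon ⌊7.35989/2⌋ = 3; lat ⌊7.89108/1⌋ = 7.
Subsquare: lon ⌊1.35989/0.0833333⌋ = 16 → q; lat ⌊0.89108/0.0416667⌋ = 21 → v.
Extended square: lon ⌊0.02656/0.00833333⌋ = 3; lat ⌊0.01608/0.00416667⌋ = 3.

MG37qv33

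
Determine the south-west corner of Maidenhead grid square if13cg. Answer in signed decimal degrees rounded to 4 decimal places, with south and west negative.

-36.7500, -17.8333

Field I=8, F=5: +8·20° lon, +5·10° lat → SW at lon -20°, lat -40°.
Square 1, 3: +1·2° lon, +3·1° lat → SW at lon -18°, lat -37°.
Subsquare c=2, g=6: +2·0.0833333° lon, +6·0.0416667° lat → SW at lon -17.8333°, lat -36.75°.
latitude -36.7500, longitude -17.8333.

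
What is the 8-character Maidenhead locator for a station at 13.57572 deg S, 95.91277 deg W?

Shift to the Maidenhead origin (180°W, 90°S): lon 84.08723, lat 76.42428.
Field: lon ⌊84.08723/20⌋ = 4 → E; lat ⌊76.42428/10⌋ = 7 → H.
Square: lon ⌊4.08723/2⌋ = 2; lat ⌊6.42428/1⌋ = 6.
Subsquare: lon ⌊0.08723/0.0833333⌋ = 1 → b; lat ⌊0.42428/0.0416667⌋ = 10 → k.
Extended square: lon ⌊0.00390/0.00833333⌋ = 0; lat ⌊0.00761/0.00416667⌋ = 1.

EH26bk01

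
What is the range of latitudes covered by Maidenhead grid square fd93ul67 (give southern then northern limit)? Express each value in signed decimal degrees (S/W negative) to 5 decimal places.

Field F=5, D=3: +5·20° lon, +3·10° lat → SW at lon -80°, lat -60°.
Square 9, 3: +9·2° lon, +3·1° lat → SW at lon -62°, lat -57°.
Subsquare u=20, l=11: +20·0.0833333° lon, +11·0.0416667° lat → SW at lon -60.3333°, lat -56.5417°.
Extended square 6, 7: +6·0.00833333° lon, +7·0.00416667° lat → SW at lon -60.2833°, lat -56.5125°.
Cell spans 0.00833333° lon × 0.00416667° lat.
south -56.51250, north -56.50833.

-56.51250, -56.50833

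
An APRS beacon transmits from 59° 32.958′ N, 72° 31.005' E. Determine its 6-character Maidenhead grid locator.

MO69gn

Shift to the Maidenhead origin (180°W, 90°S): lon 252.5168, lat 149.5493.
Field: lon ⌊252.5168/20⌋ = 12 → M; lat ⌊149.5493/10⌋ = 14 → O.
Square: lon ⌊12.5168/2⌋ = 6; lat ⌊9.5493/1⌋ = 9.
Subsquare: lon ⌊0.5168/0.0833333⌋ = 6 → g; lat ⌊0.5493/0.0416667⌋ = 13 → n.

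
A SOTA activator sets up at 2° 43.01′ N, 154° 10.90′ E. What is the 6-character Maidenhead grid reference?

Offset from 180°W / 90°S: lon 334.1817°, lat 92.7168°.
Field (20°×10°, letters A–R): 334.1817/20 → 16 → Q, 92.7168/10 → 9 → J; chars QJ.
Square (2°×1°, digits 0–9): 14.1817/2 → 7, 2.7168/1 → 2; chars 72.
Subsquare (5′×2.5′, letters a–x): 0.1817/0.0833333 → 2 → c, 0.7168/0.0416667 → 17 → r; chars cr.

QJ72cr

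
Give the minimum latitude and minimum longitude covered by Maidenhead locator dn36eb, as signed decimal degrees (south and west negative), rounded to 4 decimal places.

46.0417, -113.6667

Field D=3, N=13: +3·20° lon, +13·10° lat → SW at lon -120°, lat 40°.
Square 3, 6: +3·2° lon, +6·1° lat → SW at lon -114°, lat 46°.
Subsquare e=4, b=1: +4·0.0833333° lon, +1·0.0416667° lat → SW at lon -113.667°, lat 46.0417°.
latitude 46.0417, longitude -113.6667.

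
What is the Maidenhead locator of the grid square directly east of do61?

DO71

Longitude square 6; +1 → 7.
The latitude characters are unchanged.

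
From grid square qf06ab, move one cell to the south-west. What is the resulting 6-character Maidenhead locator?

Longitude subsquare a = 0; −1 → -1, wraps to 23 = x, carry into square.
Longitude square 0; −1 → -1, wraps to 9, carry into field.
Longitude field Q = 16; −1 → 15 = P.
Latitude subsquare b = 1; −1 → 0 = a.

PF96xa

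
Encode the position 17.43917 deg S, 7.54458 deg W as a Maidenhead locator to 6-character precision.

IH62fn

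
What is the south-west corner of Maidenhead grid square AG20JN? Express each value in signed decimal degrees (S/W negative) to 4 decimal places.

Field A=0, G=6: +0·20° lon, +6·10° lat → SW at lon -180°, lat -30°.
Square 2, 0: +2·2° lon, +0·1° lat → SW at lon -176°, lat -30°.
Subsquare j=9, n=13: +9·0.0833333° lon, +13·0.0416667° lat → SW at lon -175.25°, lat -29.4583°.
latitude -29.4583, longitude -175.2500.

-29.4583, -175.2500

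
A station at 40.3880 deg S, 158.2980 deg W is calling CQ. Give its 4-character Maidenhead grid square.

Shift to the Maidenhead origin (180°W, 90°S): lon 21.70, lat 49.61.
Field (20°×10°, letters A–R): lon ⌊21.70/20⌋ = 1 → B; lat ⌊49.61/10⌋ = 4 → E.
Square (2°×1°, digits 0–9): lon ⌊1.70/2⌋ = 0; lat ⌊9.61/1⌋ = 9.

BE09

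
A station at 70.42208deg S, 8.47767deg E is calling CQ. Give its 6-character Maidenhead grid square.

Shift to the Maidenhead origin (180°W, 90°S): lon 188.4777, lat 19.5779.
Field (20°×10°, letters A–R): lon ⌊188.4777/20⌋ = 9 → J; lat ⌊19.5779/10⌋ = 1 → B.
Square (2°×1°, digits 0–9): lon ⌊8.4777/2⌋ = 4; lat ⌊9.5779/1⌋ = 9.
Subsquare (5′×2.5′, letters a–x): lon ⌊0.4777/0.0833333⌋ = 5 → f; lat ⌊0.5779/0.0416667⌋ = 13 → n.

JB49fn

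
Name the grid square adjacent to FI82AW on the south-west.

Longitude subsquare a = 0; −1 → -1, wraps to 23 = x, carry into square.
Longitude square 8; −1 → 7.
Latitude subsquare w = 22; −1 → 21 = v.

FI72xv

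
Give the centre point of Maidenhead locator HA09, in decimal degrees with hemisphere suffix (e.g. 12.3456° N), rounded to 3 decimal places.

80.500° S, 39.000° W

Field H=7, A=0: +7·20° lon, +0·10° lat → SW at lon -40°, lat -90°.
Square 0, 9: +0·2° lon, +9·1° lat → SW at lon -40°, lat -81°.
Cell spans 2° lon × 1° lat. Centre is SW corner plus half of each.
latitude 80.500° S, longitude 39.000° W.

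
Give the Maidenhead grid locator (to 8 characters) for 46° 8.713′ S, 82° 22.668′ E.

Add 180° to longitude and 90° to latitude: 262.37780, 43.85478.
Field: 262.37780/20 → 13 → N, 43.85478/10 → 4 → E; chars NE.
Square: 2.37780/2 → 1, 3.85478/1 → 3; chars 13.
Subsquare: 0.37780/0.0833333 → 4 → e, 0.85478/0.0416667 → 20 → u; chars eu.
Extended square: 0.04447/0.00833333 → 5, 0.02145/0.00416667 → 5; chars 55.

NE13eu55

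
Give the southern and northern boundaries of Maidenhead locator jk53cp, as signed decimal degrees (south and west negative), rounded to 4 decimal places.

Field J=9, K=10: +9·20° lon, +10·10° lat → SW at lon 0°, lat 10°.
Square 5, 3: +5·2° lon, +3·1° lat → SW at lon 10°, lat 13°.
Subsquare c=2, p=15: +2·0.0833333° lon, +15·0.0416667° lat → SW at lon 10.1667°, lat 13.625°.
Cell spans 0.0833333° lon × 0.0416667° lat.
south 13.6250, north 13.6667.

13.6250, 13.6667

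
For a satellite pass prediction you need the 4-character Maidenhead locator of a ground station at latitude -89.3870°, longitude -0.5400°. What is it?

IA90

Offset from 180°W / 90°S: lon 179.46°, lat 0.61°.
Field: lon ⌊179.46/20⌋ = 8 → I; lat ⌊0.61/10⌋ = 0 → A.
Square: lon ⌊19.46/2⌋ = 9; lat ⌊0.61/1⌋ = 0.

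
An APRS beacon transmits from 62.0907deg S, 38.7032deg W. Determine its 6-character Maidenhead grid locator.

HC07pv

Add 180° to longitude and 90° to latitude: 141.2968, 27.9093.
Field (20°×10°, letters A–R): 141.2968/20 → 7 → H, 27.9093/10 → 2 → C; chars HC.
Square (2°×1°, digits 0–9): 1.2968/2 → 0, 7.9093/1 → 7; chars 07.
Subsquare (5′×2.5′, letters a–x): 1.2968/0.0833333 → 15 → p, 0.9093/0.0416667 → 21 → v; chars pv.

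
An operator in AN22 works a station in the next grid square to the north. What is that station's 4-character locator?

Latitude square 2; +1 → 3.
The longitude characters are unchanged.

AN23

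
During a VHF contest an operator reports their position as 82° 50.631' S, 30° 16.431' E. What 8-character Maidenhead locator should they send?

KA57dd27

Add 180° to longitude and 90° to latitude: 210.27385, 7.15615.
Field: lon ⌊210.27385/20⌋ = 10 → K; lat ⌊7.15615/10⌋ = 0 → A.
Square: lon ⌊10.27385/2⌋ = 5; lat ⌊7.15615/1⌋ = 7.
Subsquare: lon ⌊0.27385/0.0833333⌋ = 3 → d; lat ⌊0.15615/0.0416667⌋ = 3 → d.
Extended square: lon ⌊0.02385/0.00833333⌋ = 2; lat ⌊0.03115/0.00416667⌋ = 7.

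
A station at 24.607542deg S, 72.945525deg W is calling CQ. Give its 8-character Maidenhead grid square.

FG35mj64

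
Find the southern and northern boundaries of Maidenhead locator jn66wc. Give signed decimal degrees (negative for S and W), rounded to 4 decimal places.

46.0833, 46.1250

Field J=9, N=13: +9·20° lon, +13·10° lat → SW at lon 0°, lat 40°.
Square 6, 6: +6·2° lon, +6·1° lat → SW at lon 12°, lat 46°.
Subsquare w=22, c=2: +22·0.0833333° lon, +2·0.0416667° lat → SW at lon 13.8333°, lat 46.0833°.
Cell spans 0.0833333° lon × 0.0416667° lat.
south 46.0833, north 46.1250.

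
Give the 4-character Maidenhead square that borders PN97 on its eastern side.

Longitude square 9; +1 → 10, wraps to 0, carry into field.
Longitude field P = 15; +1 → 16 = Q.
The latitude characters are unchanged.

QN07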